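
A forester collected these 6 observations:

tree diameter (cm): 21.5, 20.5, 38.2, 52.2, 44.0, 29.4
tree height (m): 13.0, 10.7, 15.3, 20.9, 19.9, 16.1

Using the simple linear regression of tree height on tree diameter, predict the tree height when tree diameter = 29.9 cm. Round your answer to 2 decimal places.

n = 6, Σx = 205.8, Σy = 95.9, Σxy = 3523.23, Σx² = 7866.94
Sxx = Σx² − (Σx)²/n = 7866.94 − 7058.94 = 808
Sxy = Σxy − (Σx)(Σy)/n = 3523.23 − 3289.37 = 233.86
b = Sxy/Sxx = 233.86/808 = 0.289431
a = ȳ − b·x̄ = 15.983333 − 0.289431·34.3 = 6.055861
ŷ(29.9) = a + b·29.9 = 6.055861 + 0.289431·29.9 = 14.709838

14.71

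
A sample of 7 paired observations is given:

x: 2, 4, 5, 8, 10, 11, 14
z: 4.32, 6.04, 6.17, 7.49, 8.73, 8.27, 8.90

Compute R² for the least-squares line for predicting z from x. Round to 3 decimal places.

n = 7, Σx = 54, Σy = 49.92, Σxy = 426.44, Σx² = 526, Σy² = 373.1288
Sxx = Σx² − (Σx)²/n = 526 − 416.571429 = 109.428571
Sxy = Σxy − (Σx)(Σy)/n = 426.44 − 385.097143 = 41.342857
Syy = Σy² − (Σy)²/n = 373.1288 − 356.000914 = 17.127886
R² = Sxy²/(Sxx·Syy) = (41.342857)²/(109.428571·17.127886) = 0.911940

0.912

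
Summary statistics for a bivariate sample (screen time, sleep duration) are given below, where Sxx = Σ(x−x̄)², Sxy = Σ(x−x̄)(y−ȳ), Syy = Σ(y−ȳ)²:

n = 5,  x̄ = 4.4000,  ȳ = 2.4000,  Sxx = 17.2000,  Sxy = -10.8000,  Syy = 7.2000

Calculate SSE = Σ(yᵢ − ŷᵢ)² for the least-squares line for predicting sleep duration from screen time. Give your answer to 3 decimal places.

0.419

b = Sxy/Sxx = -10.8/17.2 = -0.627907
SSE = Syy − b·Sxy = 7.2 − (-0.627907)·(-10.8) = 0.418605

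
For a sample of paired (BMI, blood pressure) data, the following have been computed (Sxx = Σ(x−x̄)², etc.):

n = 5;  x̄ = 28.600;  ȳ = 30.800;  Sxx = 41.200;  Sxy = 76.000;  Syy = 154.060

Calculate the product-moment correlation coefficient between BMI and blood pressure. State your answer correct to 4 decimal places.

0.9539

r = Sxy/√(Sxx·Syy) = 76/√(6347.272) = 76/79.669768 = 0.953938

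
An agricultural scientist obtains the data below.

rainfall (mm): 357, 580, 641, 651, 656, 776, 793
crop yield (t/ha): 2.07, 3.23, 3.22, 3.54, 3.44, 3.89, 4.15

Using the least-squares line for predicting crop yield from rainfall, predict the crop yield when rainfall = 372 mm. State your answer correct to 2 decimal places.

2.17

n = 7, Σx = 4454, Σy = 23.54, Σxy = 15547.18, Σx² = 2959892
Sxx = Σx² − (Σx)²/n = 2959892 − 2834016.571429 = 125875.428571
Sxy = Σxy − (Σx)(Σy)/n = 15547.18 − 14978.165714 = 569.014286
b = Sxy/Sxx = 569.014286/125875.428571 = 0.004520
a = ȳ − b·x̄ = 3.362857 − 0.004520·636.285714 = 0.486556
ŷ(372) = a + b·372 = 0.486556 + 0.004520·372 = 2.168165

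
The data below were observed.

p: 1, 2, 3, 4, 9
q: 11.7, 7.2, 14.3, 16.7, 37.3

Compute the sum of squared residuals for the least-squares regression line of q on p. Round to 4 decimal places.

36.4665

n = 5, Σx = 19, Σy = 87.2, Σxy = 471.5, Σx² = 111, Σy² = 2063.4
Sxx = Σx² − (Σx)²/n = 111 − 72.2 = 38.8
Sxy = Σxy − (Σx)(Σy)/n = 471.5 − 331.36 = 140.14
Syy = Σy² − (Σy)²/n = 2063.4 − 1520.768 = 542.632
b = Sxy/Sxx = 140.14/38.8 = 3.611856
SSE = Syy − b·Sxy = 542.632 − 3.611856·140.14 = 36.466546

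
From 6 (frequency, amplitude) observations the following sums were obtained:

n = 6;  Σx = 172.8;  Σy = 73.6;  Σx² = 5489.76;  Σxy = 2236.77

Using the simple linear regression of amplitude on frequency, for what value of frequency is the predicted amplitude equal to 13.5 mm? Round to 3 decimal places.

Sxx = Σx² − (Σx)²/n = 5489.76 − 4976.64 = 513.12
Sxy = Σxy − (Σx)(Σy)/n = 2236.77 − 2119.68 = 117.09
b = Sxy/Sxx = 117.09/513.12 = 0.228192
a = ȳ − b·x̄ = 12.266667 − 0.228192·28.8 = 5.694730
Set a + b·x = 13.5: x = (13.5 − 5.694730) / 0.228192 = 34.204800

34.205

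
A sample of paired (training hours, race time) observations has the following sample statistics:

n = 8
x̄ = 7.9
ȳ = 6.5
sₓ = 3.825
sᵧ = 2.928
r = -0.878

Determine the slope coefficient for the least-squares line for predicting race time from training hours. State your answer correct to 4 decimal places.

b = r · sᵧ/sₓ = -0.878 · 2.928/3.825 = -0.672100

-0.6721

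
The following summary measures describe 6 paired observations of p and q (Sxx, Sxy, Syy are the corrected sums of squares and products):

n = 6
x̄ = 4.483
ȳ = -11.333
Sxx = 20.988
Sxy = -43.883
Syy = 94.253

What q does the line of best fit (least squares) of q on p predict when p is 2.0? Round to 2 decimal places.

b = Sxy/Sxx = -43.883/20.988 = -2.090861
a = ȳ − b·x̄ = -11.333 − (-2.090861)·4.483 = -1.959668
ŷ(2.0) = a + b·2.0 = -1.959668 + (-2.090861)·2 = -6.141391

-6.14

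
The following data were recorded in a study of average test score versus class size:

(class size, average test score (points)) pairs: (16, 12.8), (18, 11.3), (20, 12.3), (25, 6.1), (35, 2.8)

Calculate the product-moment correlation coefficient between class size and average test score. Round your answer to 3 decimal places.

n = 5, Σx = 114, Σy = 45.3, Σxy = 904.7, Σx² = 2830, Σy² = 487.87
Sxx = Σx² − (Σx)²/n = 2830 − 2599.2 = 230.8
Sxy = Σxy − (Σx)(Σy)/n = 904.7 − 1032.84 = -128.14
Syy = Σy² − (Σy)²/n = 487.87 − 410.418 = 77.452
r = Sxy/√(Sxx·Syy) = -128.14/√(17875.9216) = -128.14/133.700866 = -0.958408

-0.958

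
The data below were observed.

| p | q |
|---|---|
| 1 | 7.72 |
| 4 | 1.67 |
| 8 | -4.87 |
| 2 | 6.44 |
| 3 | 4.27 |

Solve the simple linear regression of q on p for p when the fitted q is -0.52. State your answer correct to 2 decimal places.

n = 5, Σx = 18, Σy = 15.23, Σxy = 1.13, Σx² = 94
Sxx = Σx² − (Σx)²/n = 94 − 64.8 = 29.2
Sxy = Σxy − (Σx)(Σy)/n = 1.13 − 54.828 = -53.698
b = Sxy/Sxx = -53.698/29.2 = -1.838973
a = ȳ − b·x̄ = 3.046 − (-1.838973)·3.6 = 9.666301
Set a + b·x = -0.52: x = (-0.52 − 9.666301) / (-1.838973) = 5.539126

5.54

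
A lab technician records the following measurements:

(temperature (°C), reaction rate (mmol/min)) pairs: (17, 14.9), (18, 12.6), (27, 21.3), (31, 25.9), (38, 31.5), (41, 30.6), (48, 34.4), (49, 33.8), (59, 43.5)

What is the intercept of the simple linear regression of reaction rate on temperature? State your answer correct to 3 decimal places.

2.868

n = 9, Σx = 328, Σy = 248.5, Σxy = 10183.6, Σx² = 13614
Sxx = Σx² − (Σx)²/n = 13614 − 11953.777778 = 1660.222222
Sxy = Σxy − (Σx)(Σy)/n = 10183.6 − 9056.444444 = 1127.155556
b = Sxy/Sxx = 1127.155556/1660.222222 = 0.678918
a = ȳ − b·x̄ = 27.611111 − 0.678918·36.444444 = 2.868304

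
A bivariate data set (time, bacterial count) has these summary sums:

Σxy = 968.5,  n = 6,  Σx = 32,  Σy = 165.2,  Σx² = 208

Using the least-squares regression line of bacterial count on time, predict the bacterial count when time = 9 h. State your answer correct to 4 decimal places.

Sxx = Σx² − (Σx)²/n = 208 − 170.666667 = 37.333333
Sxy = Σxy − (Σx)(Σy)/n = 968.5 − 881.066667 = 87.433333
b = Sxy/Sxx = 87.433333/37.333333 = 2.341964
a = ȳ − b·x̄ = 27.533333 − 2.341964·5.333333 = 15.042857
ŷ(9) = a + b·9 = 15.042857 + 2.341964·9 = 36.120536

36.1205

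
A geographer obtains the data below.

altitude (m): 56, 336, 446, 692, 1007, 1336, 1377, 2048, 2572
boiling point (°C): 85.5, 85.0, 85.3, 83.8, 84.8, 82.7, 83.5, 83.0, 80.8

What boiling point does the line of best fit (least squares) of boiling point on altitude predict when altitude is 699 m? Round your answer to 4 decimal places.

n = 9, Σx = 9870, Σy = 754.4, Σxy = 818043.3, Σx² = 16298374
Sxx = Σx² − (Σx)²/n = 16298374 − 10824100 = 5474274
Sxy = Σxy − (Σx)(Σy)/n = 818043.3 − 827325.333333 = -9282.033333
b = Sxy/Sxx = -9282.033333/5474274 = -0.001696
a = ȳ − b·x̄ = 83.822222 − (-0.001696)·1096.666667 = 85.681701
ŷ(699) = a + b·699 = 85.681701 + (-0.001696)·699 = 84.496495

84.4965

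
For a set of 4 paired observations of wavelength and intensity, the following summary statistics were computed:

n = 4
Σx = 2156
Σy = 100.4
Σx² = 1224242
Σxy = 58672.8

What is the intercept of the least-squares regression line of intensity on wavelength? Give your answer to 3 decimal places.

Sxx = Σx² − (Σx)²/n = 1224242 − 1162084 = 62158
Sxy = Σxy − (Σx)(Σy)/n = 58672.8 − 54115.6 = 4557.2
b = Sxy/Sxx = 4557.2/62158 = 0.073316
a = ȳ − b·x̄ = 25.1 − 0.073316·539 = -14.417533

-14.418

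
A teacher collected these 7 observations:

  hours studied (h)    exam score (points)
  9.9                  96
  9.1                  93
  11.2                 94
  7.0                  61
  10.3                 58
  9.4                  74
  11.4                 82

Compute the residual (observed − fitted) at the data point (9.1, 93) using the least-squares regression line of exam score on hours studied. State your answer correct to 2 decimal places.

16.25

n = 7, Σx = 68.3, Σy = 558, Σxy = 5504.3, Σx² = 679.67
Sxx = Σx² − (Σx)²/n = 679.67 − 666.412857 = 13.257143
Sxy = Σxy − (Σx)(Σy)/n = 5504.3 − 5444.485714 = 59.814286
b = Sxy/Sxx = 59.814286/13.257143 = 4.511853
a = ȳ − b·x̄ = 79.714286 − 4.511853·9.757143 = 35.691487
ŷ(9.1) = 35.691487 + 4.511853·9.1 = 76.749353
residual = y − ŷ = 93 − 76.749353 = 16.250647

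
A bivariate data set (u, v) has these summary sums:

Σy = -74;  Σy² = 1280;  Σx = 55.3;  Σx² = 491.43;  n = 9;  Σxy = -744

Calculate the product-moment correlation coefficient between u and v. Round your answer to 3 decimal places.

-0.907

Sxx = Σx² − (Σx)²/n = 491.43 − 339.787778 = 151.642222
Sxy = Σxy − (Σx)(Σy)/n = -744 − (-454.688889) = -289.311111
Syy = Σy² − (Σy)²/n = 1280 − 608.444444 = 671.555556
r = Sxy/√(Sxx·Syy) = -289.311111/√(101836.176790) = -289.311111/319.117810 = -0.906597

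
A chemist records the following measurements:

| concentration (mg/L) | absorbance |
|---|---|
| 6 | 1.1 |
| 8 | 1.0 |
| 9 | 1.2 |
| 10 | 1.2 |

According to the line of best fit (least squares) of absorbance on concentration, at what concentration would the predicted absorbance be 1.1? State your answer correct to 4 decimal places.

n = 4, Σx = 33, Σy = 4.5, Σxy = 37.4, Σx² = 281
Sxx = Σx² − (Σx)²/n = 281 − 272.25 = 8.75
Sxy = Σxy − (Σx)(Σy)/n = 37.4 − 37.125 = 0.275
b = Sxy/Sxx = 0.275/8.75 = 0.031429
a = ȳ − b·x̄ = 1.125 − 0.031429·8.25 = 0.865714
Set a + b·x = 1.1: x = (1.1 − 0.865714) / 0.031429 = 7.454545

7.4545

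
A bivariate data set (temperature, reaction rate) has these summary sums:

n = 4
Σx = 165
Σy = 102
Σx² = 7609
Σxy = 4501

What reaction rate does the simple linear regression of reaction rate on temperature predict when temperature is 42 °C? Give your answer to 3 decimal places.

25.774

Sxx = Σx² − (Σx)²/n = 7609 − 6806.25 = 802.75
Sxy = Σxy − (Σx)(Σy)/n = 4501 − 4207.5 = 293.5
b = Sxy/Sxx = 293.5/802.75 = 0.365618
a = ȳ − b·x̄ = 25.5 − 0.365618·41.25 = 10.418250
ŷ(42) = a + b·42 = 10.418250 + 0.365618·42 = 25.774214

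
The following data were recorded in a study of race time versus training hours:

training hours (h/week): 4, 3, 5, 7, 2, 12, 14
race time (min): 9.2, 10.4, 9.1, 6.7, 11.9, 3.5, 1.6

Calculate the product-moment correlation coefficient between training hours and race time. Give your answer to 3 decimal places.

-0.994

n = 7, Σx = 47, Σy = 52.4, Σxy = 248.6, Σx² = 443, Σy² = 476.92
Sxx = Σx² − (Σx)²/n = 443 − 315.571429 = 127.428571
Sxy = Σxy − (Σx)(Σy)/n = 248.6 − 351.828571 = -103.228571
Syy = Σy² − (Σy)²/n = 476.92 − 392.251429 = 84.668571
r = Sxy/√(Sxx·Syy) = -103.228571/√(10789.195102) = -103.228571/103.871050 = -0.993815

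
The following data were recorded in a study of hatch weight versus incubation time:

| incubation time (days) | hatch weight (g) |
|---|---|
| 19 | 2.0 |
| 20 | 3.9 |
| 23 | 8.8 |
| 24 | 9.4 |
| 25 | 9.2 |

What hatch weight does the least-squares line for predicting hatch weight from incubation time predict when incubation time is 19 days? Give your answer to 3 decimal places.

n = 5, Σx = 111, Σy = 33.3, Σxy = 774, Σx² = 2491
Sxx = Σx² − (Σx)²/n = 2491 − 2464.2 = 26.8
Sxy = Σxy − (Σx)(Σy)/n = 774 − 739.26 = 34.74
b = Sxy/Sxx = 34.74/26.8 = 1.296269
a = ȳ − b·x̄ = 6.66 − 1.296269·22.2 = -22.117164
ŷ(19) = a + b·19 = -22.117164 + 1.296269·19 = 2.511940

2.512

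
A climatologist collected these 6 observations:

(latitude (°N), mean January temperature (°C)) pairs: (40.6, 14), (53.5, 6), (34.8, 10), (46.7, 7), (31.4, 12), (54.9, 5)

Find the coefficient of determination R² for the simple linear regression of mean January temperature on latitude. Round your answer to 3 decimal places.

0.665

n = 6, Σx = 261.9, Σy = 54, Σxy = 2215.6, Σx² = 11902.51, Σy² = 550
Sxx = Σx² − (Σx)²/n = 11902.51 − 11431.935 = 470.575
Sxy = Σxy − (Σx)(Σy)/n = 2215.6 − 2357.1 = -141.5
Syy = Σy² − (Σy)²/n = 550 − 486 = 64
R² = Sxy²/(Sxx·Syy) = (-141.5)²/(470.575·64) = 0.664820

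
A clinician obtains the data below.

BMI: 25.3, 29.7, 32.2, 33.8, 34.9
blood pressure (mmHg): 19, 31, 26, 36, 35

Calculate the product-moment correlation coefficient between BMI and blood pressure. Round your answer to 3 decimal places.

0.870

n = 5, Σx = 155.9, Σy = 147, Σxy = 4676.9, Σx² = 4919.47, Σy² = 4519
Sxx = Σx² − (Σx)²/n = 4919.47 − 4860.962 = 58.508
Sxy = Σxy − (Σx)(Σy)/n = 4676.9 − 4583.46 = 93.44
Syy = Σy² − (Σy)²/n = 4519 − 4321.8 = 197.2
r = Sxy/√(Sxx·Syy) = 93.44/√(11537.7776) = 93.44/107.414047 = 0.869905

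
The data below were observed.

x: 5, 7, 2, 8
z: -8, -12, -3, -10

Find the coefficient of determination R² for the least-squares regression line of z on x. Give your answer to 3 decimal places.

0.864

n = 4, Σx = 22, Σy = -33, Σxy = -210, Σx² = 142, Σy² = 317
Sxx = Σx² − (Σx)²/n = 142 − 121 = 21
Sxy = Σxy − (Σx)(Σy)/n = -210 − (-181.5) = -28.5
Syy = Σy² − (Σy)²/n = 317 − 272.25 = 44.75
R² = Sxy²/(Sxx·Syy) = (-28.5)²/(21·44.75) = 0.864326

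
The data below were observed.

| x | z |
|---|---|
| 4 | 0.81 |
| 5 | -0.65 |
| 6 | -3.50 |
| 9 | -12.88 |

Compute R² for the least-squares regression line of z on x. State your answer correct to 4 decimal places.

n = 4, Σx = 24, Σy = -16.22, Σxy = -136.93, Σx² = 158, Σy² = 179.223
Sxx = Σx² − (Σx)²/n = 158 − 144 = 14
Sxy = Σxy − (Σx)(Σy)/n = -136.93 − (-97.32) = -39.61
Syy = Σy² − (Σy)²/n = 179.223 − 65.7721 = 113.4509
R² = Sxy²/(Sxx·Syy) = (-39.61)²/(14·113.4509) = 0.987811

0.9878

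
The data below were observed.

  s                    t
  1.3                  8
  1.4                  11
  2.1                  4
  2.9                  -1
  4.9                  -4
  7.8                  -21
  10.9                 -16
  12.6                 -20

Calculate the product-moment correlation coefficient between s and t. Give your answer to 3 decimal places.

n = 8, Σx = 43.9, Σy = -39, Σxy = -578.5, Σx² = 378.89, Σy² = 1315
Sxx = Σx² − (Σx)²/n = 378.89 − 240.90125 = 137.98875
Sxy = Σxy − (Σx)(Σy)/n = -578.5 − (-214.0125) = -364.4875
Syy = Σy² − (Σy)²/n = 1315 − 190.125 = 1124.875
r = Sxy/√(Sxx·Syy) = -364.4875/√(155220.095156) = -364.4875/393.979816 = -0.925143

-0.925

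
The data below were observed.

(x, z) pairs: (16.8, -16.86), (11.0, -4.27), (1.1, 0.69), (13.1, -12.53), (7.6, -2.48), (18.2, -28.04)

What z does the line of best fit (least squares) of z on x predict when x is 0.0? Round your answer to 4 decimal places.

6.7638

n = 6, Σx = 67.8, Σy = -63.49, Σxy = -1022.778, Σx² = 965.06
Sxx = Σx² − (Σx)²/n = 965.06 − 766.14 = 198.92
Sxy = Σxy − (Σx)(Σy)/n = -1022.778 − (-717.437) = -305.341
b = Sxy/Sxx = -305.341/198.92 = -1.534994
a = ȳ − b·x̄ = -10.581667 − (-1.534994)·11.3 = 6.763765
ŷ(0.0) = a + b·0.0 = 6.763765 + (-1.534994)·0 = 6.763765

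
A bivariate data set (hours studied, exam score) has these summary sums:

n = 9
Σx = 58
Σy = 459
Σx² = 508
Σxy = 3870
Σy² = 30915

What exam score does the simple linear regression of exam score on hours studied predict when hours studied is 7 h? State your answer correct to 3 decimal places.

Sxx = Σx² − (Σx)²/n = 508 − 373.777778 = 134.222222
Sxy = Σxy − (Σx)(Σy)/n = 3870 − 2958 = 912
b = Sxy/Sxx = 912/134.222222 = 6.794702
a = ȳ − b·x̄ = 51 − 6.794702·6.444444 = 7.211921
ŷ(7) = a + b·7 = 7.211921 + 6.794702·7 = 54.774834

54.775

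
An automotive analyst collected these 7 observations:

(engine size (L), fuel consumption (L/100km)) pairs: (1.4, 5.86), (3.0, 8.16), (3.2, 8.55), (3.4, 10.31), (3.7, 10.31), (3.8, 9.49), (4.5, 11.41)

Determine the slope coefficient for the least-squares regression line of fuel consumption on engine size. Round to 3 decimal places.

1.808

n = 7, Σx = 23, Σy = 64.09, Σxy = 220.652, Σx² = 81.14
Sxx = Σx² − (Σx)²/n = 81.14 − 75.571429 = 5.568571
Sxy = Σxy − (Σx)(Σy)/n = 220.652 − 210.581429 = 10.070571
b = Sxy/Sxx = 10.070571/5.568571 = 1.808466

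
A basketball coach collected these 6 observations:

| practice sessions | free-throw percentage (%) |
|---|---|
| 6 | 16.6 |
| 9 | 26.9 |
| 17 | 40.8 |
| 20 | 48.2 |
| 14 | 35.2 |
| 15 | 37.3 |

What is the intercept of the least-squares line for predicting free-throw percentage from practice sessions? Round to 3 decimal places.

5.437

n = 6, Σx = 81, Σy = 205, Σxy = 3051.6, Σx² = 1227
Sxx = Σx² − (Σx)²/n = 1227 − 1093.5 = 133.5
Sxy = Σxy − (Σx)(Σy)/n = 3051.6 − 2767.5 = 284.1
b = Sxy/Sxx = 284.1/133.5 = 2.128090
a = ȳ − b·x̄ = 34.166667 − 2.128090·13.5 = 5.437453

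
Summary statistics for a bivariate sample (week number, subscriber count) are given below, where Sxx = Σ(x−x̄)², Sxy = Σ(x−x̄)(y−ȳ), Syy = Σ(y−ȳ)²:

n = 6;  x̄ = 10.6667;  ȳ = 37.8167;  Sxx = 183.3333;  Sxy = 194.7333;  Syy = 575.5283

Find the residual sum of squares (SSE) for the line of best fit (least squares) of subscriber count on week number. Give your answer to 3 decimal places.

368.686

b = Sxy/Sxx = 194.7333/183.3333 = 1.062182
SSE = Syy − b·Sxy = 575.5283 − 1.062182·194.7333 = 368.686127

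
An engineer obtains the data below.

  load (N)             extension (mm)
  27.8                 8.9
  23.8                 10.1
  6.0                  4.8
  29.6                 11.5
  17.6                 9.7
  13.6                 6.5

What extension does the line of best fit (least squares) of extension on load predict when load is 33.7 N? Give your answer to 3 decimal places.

n = 6, Σx = 118.4, Σy = 51.5, Σxy = 1116.12, Σx² = 2746.16
Sxx = Σx² − (Σx)²/n = 2746.16 − 2336.426667 = 409.733333
Sxy = Σxy − (Σx)(Σy)/n = 1116.12 − 1016.266667 = 99.853333
b = Sxy/Sxx = 99.853333/409.733333 = 0.243703
a = ȳ − b·x̄ = 8.583333 − 0.243703·19.733333 = 3.774256
ŷ(33.7) = a + b·33.7 = 3.774256 + 0.243703·33.7 = 11.987055

11.987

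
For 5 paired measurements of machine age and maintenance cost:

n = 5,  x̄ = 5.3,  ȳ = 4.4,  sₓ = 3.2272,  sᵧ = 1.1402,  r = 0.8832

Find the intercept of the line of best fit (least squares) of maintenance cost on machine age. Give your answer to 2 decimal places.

2.75

b = r · sᵧ/sₓ = 0.8832 · 1.1402/3.2272 = 0.312043
a = ȳ − b·x̄ = 4.4 − 0.312043·5.3 = 2.746173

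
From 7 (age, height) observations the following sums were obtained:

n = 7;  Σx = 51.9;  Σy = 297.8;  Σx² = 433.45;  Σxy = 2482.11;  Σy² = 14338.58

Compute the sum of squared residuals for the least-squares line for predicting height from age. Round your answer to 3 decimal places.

124.557

Sxx = Σx² − (Σx)²/n = 433.45 − 384.801429 = 48.648571
Sxy = Σxy − (Σx)(Σy)/n = 2482.11 − 2207.974286 = 274.135714
Syy = Σy² − (Σy)²/n = 14338.58 − 12669.262857 = 1669.317143
b = Sxy/Sxx = 274.135714/48.648571 = 5.635021
SSE = Syy − b·Sxy = 1669.317143 − 5.635021·274.135714 = 124.556677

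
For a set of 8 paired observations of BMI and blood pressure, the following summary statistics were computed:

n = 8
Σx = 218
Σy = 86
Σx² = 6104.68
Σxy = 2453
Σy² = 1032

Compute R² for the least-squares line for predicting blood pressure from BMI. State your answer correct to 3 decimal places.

0.679

Sxx = Σx² − (Σx)²/n = 6104.68 − 5940.5 = 164.18
Sxy = Σxy − (Σx)(Σy)/n = 2453 − 2343.5 = 109.5
Syy = Σy² − (Σy)²/n = 1032 − 924.5 = 107.5
R² = Sxy²/(Sxx·Syy) = (109.5)²/(164.18·107.5) = 0.679359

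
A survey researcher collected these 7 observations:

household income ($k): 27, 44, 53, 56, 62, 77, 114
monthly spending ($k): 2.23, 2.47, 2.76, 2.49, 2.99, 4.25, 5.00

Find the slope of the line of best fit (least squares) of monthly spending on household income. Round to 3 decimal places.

n = 7, Σx = 433, Σy = 22.19, Σxy = 1537.24, Σx² = 31379
Sxx = Σx² − (Σx)²/n = 31379 − 26784.142857 = 4594.857143
Sxy = Σxy − (Σx)(Σy)/n = 1537.24 − 1372.61 = 164.63
b = Sxy/Sxx = 164.63/4594.857143 = 0.035829

0.036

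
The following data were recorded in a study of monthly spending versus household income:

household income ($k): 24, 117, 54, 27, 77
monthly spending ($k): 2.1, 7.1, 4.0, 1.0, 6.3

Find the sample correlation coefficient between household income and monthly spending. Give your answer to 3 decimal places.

n = 5, Σx = 299, Σy = 20.5, Σxy = 1609.2, Σx² = 23839, Σy² = 111.51
Sxx = Σx² − (Σx)²/n = 23839 − 17880.2 = 5958.8
Sxy = Σxy − (Σx)(Σy)/n = 1609.2 − 1225.9 = 383.3
Syy = Σy² − (Σy)²/n = 111.51 − 84.05 = 27.46
r = Sxy/√(Sxx·Syy) = 383.3/√(163628.648) = 383.3/404.510381 = 0.947565

0.948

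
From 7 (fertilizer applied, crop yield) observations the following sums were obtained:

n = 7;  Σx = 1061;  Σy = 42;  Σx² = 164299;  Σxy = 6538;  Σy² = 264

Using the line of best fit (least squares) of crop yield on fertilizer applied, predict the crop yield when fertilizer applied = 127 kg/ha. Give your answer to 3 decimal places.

4.786

Sxx = Σx² − (Σx)²/n = 164299 − 160817.285714 = 3481.714286
Sxy = Σxy − (Σx)(Σy)/n = 6538 − 6366 = 172
b = Sxy/Sxx = 172/3481.714286 = 0.049401
a = ȳ − b·x̄ = 6 − 0.049401·151.571429 = -1.487773
ŷ(127) = a + b·127 = -1.487773 + 0.049401·127 = 4.786148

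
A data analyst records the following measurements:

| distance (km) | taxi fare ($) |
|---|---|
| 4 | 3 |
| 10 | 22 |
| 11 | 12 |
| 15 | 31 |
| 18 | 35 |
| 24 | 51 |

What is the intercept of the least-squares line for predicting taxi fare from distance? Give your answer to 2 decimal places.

-7.08

n = 6, Σx = 82, Σy = 154, Σxy = 2683, Σx² = 1362
Sxx = Σx² − (Σx)²/n = 1362 − 1120.666667 = 241.333333
Sxy = Σxy − (Σx)(Σy)/n = 2683 − 2104.666667 = 578.333333
b = Sxy/Sxx = 578.333333/241.333333 = 2.396409
a = ȳ − b·x̄ = 25.666667 − 2.396409·13.666667 = -7.084254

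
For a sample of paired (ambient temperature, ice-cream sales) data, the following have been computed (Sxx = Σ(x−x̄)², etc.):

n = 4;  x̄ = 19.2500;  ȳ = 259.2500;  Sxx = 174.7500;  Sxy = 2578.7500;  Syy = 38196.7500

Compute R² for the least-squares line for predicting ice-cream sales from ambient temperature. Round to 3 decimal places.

0.996

R² = Sxy²/(Sxx·Syy) = (2578.75)²/(174.75·38196.75) = 0.996265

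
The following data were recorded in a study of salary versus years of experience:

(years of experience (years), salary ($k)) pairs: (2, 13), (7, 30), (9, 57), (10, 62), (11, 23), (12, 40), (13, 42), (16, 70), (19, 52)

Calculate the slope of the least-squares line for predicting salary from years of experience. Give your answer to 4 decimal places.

2.4337

n = 9, Σx = 99, Σy = 389, Σxy = 4756, Σx² = 1285
Sxx = Σx² − (Σx)²/n = 1285 − 1089 = 196
Sxy = Σxy − (Σx)(Σy)/n = 4756 − 4279 = 477
b = Sxy/Sxx = 477/196 = 2.433673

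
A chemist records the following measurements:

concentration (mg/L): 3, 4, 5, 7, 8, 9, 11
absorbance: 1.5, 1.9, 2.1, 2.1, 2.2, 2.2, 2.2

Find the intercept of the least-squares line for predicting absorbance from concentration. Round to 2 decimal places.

1.55

n = 7, Σx = 47, Σy = 14.2, Σxy = 98.9, Σx² = 365
Sxx = Σx² − (Σx)²/n = 365 − 315.571429 = 49.428571
Sxy = Σxy − (Σx)(Σy)/n = 98.9 − 95.342857 = 3.557143
b = Sxy/Sxx = 3.557143/49.428571 = 0.071965
a = ȳ − b·x̄ = 2.028571 − 0.071965·6.714286 = 1.545376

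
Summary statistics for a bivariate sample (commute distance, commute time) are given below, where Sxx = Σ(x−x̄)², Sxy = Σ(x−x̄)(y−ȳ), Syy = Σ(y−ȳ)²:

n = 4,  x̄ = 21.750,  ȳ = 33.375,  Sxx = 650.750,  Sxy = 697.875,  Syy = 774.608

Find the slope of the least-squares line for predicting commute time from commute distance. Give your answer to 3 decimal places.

1.072

b = Sxy/Sxx = 697.875/650.75 = 1.072416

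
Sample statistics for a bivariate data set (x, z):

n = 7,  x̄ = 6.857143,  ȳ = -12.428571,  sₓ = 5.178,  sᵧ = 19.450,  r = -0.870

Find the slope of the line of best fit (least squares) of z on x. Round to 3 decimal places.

b = r · sᵧ/sₓ = -0.87 · 19.45/5.178 = -3.267961

-3.268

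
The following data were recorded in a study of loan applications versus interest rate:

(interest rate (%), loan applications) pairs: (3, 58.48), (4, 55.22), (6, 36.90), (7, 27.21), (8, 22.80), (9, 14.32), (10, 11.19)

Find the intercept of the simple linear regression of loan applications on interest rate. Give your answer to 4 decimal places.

81.1529

n = 7, Σx = 47, Σy = 226.12, Σxy = 1231.37, Σx² = 355
Sxx = Σx² − (Σx)²/n = 355 − 315.571429 = 39.428571
Sxy = Σxy − (Σx)(Σy)/n = 1231.37 − 1518.234286 = -286.864286
b = Sxy/Sxx = -286.864286/39.428571 = -7.275543
a = ȳ − b·x̄ = 32.302857 − (-7.275543)·6.714286 = 81.152935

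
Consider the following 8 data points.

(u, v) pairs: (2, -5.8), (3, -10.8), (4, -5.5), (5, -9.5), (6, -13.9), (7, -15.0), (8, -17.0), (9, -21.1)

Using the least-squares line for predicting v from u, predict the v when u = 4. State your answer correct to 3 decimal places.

n = 8, Σx = 44, Σy = -98.6, Σxy = -627.8, Σx² = 284
Sxx = Σx² − (Σx)²/n = 284 − 242 = 42
Sxy = Σxy − (Σx)(Σy)/n = -627.8 − (-542.3) = -85.5
b = Sxy/Sxx = -85.5/42 = -2.035714
a = ȳ − b·x̄ = -12.325 − (-2.035714)·5.5 = -1.128571
ŷ(4) = a + b·4 = -1.128571 + (-2.035714)·4 = -9.271429

-9.271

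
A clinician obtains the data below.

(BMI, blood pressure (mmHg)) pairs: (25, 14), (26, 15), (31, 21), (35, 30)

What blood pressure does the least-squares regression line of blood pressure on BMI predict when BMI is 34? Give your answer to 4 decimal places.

n = 4, Σx = 117, Σy = 80, Σxy = 2441, Σx² = 3487
Sxx = Σx² − (Σx)²/n = 3487 − 3422.25 = 64.75
Sxy = Σxy − (Σx)(Σy)/n = 2441 − 2340 = 101
b = Sxy/Sxx = 101/64.75 = 1.559846
a = ȳ − b·x̄ = 20 − 1.559846·29.25 = -25.625483
ŷ(34) = a + b·34 = -25.625483 + 1.559846·34 = 27.409266

27.4093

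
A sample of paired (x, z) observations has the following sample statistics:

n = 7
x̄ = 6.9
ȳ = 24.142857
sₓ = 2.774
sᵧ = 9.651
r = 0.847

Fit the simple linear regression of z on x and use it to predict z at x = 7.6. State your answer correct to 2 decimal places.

b = r · sᵧ/sₓ = 0.847 · 9.651/2.774 = 2.946791
a = ȳ − b·x̄ = 24.142857 − 2.946791·6.9 = 3.810002
ŷ(7.6) = a + b·7.6 = 3.810002 + 2.946791·7.6 = 26.205610

26.21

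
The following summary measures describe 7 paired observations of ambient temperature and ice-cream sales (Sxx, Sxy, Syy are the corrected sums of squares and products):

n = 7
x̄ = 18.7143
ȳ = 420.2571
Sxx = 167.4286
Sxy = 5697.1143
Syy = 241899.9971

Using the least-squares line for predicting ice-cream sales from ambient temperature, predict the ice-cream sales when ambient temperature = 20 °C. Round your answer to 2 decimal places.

b = Sxy/Sxx = 5697.1143/167.4286 = 34.027127
a = ȳ − b·x̄ = 420.2571 − 34.027127·18.7143 = -216.536770
ŷ(20) = a + b·20 = -216.536770 + 34.027127·20 = 464.005778

464.01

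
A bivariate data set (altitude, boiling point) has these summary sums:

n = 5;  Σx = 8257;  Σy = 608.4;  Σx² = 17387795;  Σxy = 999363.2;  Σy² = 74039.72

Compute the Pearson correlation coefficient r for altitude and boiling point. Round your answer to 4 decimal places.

-0.8908

Sxx = Σx² − (Σx)²/n = 17387795 − 13635609.8 = 3752185.2
Sxy = Σxy − (Σx)(Σy)/n = 999363.2 − 1004711.76 = -5348.56
Syy = Σy² − (Σy)²/n = 74039.72 − 74030.112 = 9.608
r = Sxy/√(Sxx·Syy) = -5348.56/√(36050995.4016) = -5348.56/6004.248113 = -0.890796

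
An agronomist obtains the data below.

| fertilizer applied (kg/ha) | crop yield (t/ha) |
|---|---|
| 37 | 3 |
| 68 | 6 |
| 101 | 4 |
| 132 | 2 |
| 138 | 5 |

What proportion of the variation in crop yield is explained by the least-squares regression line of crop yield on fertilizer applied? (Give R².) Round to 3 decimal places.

n = 5, Σx = 476, Σy = 20, Σxy = 1877, Σx² = 52662, Σy² = 90
Sxx = Σx² − (Σx)²/n = 52662 − 45315.2 = 7346.8
Sxy = Σxy − (Σx)(Σy)/n = 1877 − 1904 = -27
Syy = Σy² − (Σy)²/n = 90 − 80 = 10
R² = Sxy²/(Sxx·Syy) = (-27)²/(7346.8·10) = 0.009923

0.010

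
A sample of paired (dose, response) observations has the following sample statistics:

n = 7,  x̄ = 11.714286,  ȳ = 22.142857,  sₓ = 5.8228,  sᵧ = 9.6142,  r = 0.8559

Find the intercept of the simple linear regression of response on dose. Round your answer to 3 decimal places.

b = r · sᵧ/sₓ = 0.8559 · 9.6142/5.8228 = 1.413202
a = ȳ − b·x̄ = 22.142857 − 1.413202·11.714286 = 5.588202

5.588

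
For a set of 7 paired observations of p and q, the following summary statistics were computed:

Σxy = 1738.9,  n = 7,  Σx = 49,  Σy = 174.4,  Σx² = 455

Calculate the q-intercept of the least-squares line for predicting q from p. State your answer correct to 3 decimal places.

-7.467

Sxx = Σx² − (Σx)²/n = 455 − 343 = 112
Sxy = Σxy − (Σx)(Σy)/n = 1738.9 − 1220.8 = 518.1
b = Sxy/Sxx = 518.1/112 = 4.625893
a = ȳ − b·x̄ = 24.914286 − 4.625893·7 = -7.466964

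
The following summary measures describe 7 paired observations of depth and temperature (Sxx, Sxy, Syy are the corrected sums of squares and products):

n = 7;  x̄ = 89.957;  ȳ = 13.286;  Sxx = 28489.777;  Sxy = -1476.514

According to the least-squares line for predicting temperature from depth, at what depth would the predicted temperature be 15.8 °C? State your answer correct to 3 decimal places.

b = Sxy/Sxx = -1476.514/28489.777 = -0.051826
a = ȳ − b·x̄ = 13.286 − (-0.051826)·89.957 = 17.948120
Set a + b·x = 15.8: x = (15.8 − 17.948120) / (-0.051826) = 41.448622

41.449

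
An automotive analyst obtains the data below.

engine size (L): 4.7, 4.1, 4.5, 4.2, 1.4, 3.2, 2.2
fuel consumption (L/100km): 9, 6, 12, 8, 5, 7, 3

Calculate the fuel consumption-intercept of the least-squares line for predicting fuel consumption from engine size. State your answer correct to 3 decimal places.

0.940

n = 7, Σx = 24.3, Σy = 50, Σxy = 190.5, Σx² = 93.83
Sxx = Σx² − (Σx)²/n = 93.83 − 84.355714 = 9.474286
Sxy = Σxy − (Σx)(Σy)/n = 190.5 − 173.571429 = 16.928571
b = Sxy/Sxx = 16.928571/9.474286 = 1.786791
a = ȳ − b·x̄ = 7.142857 − 1.786791·3.471429 = 0.940139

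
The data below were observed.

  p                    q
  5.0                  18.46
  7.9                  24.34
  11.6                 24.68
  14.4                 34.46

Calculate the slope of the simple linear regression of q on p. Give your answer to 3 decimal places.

n = 4, Σx = 38.9, Σy = 101.94, Σxy = 1067.098, Σx² = 429.33
Sxx = Σx² − (Σx)²/n = 429.33 − 378.3025 = 51.0275
Sxy = Σxy − (Σx)(Σy)/n = 1067.098 − 991.3665 = 75.7315
b = Sxy/Sxx = 75.7315/51.0275 = 1.484131

1.484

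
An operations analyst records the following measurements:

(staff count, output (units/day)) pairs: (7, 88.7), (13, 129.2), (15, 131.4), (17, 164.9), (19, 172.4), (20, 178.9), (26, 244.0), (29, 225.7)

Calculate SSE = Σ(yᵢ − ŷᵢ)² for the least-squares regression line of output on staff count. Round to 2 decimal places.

999.25

n = 8, Σx = 146, Σy = 1335.2, Σxy = 26817.7, Σx² = 3010, Σy² = 241221.76
Sxx = Σx² − (Σx)²/n = 3010 − 2664.5 = 345.5
Sxy = Σxy − (Σx)(Σy)/n = 26817.7 − 24367.4 = 2450.3
Syy = Σy² − (Σy)²/n = 241221.76 − 222844.88 = 18376.88
b = Sxy/Sxx = 2450.3/345.5 = 7.092041
SSE = Syy − b·Sxy = 18376.88 − 7.092041·2450.3 = 999.253111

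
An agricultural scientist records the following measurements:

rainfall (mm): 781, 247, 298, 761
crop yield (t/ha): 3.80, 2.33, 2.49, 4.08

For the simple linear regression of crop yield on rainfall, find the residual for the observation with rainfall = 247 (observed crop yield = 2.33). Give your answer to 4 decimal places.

-0.0054

n = 4, Σx = 2087, Σy = 12.7, Σxy = 7390.21, Σx² = 1338895
Sxx = Σx² − (Σx)²/n = 1338895 − 1088892.25 = 250002.75
Sxy = Σxy − (Σx)(Σy)/n = 7390.21 − 6626.225 = 763.985
b = Sxy/Sxx = 763.985/250002.75 = 0.003056
a = ȳ − b·x̄ = 3.175 − 0.003056·521.75 = 1.580581
ŷ(247) = 1.580581 + 0.003056·247 = 2.335390
residual = y − ŷ = 2.33 − 2.335390 = -0.005390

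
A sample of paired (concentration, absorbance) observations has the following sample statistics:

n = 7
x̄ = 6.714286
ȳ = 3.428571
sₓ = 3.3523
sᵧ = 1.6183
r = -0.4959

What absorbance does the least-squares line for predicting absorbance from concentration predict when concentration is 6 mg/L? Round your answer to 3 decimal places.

3.600

b = r · sᵧ/sₓ = -0.4959 · 1.6183/3.3523 = -0.239392
a = ȳ − b·x̄ = 3.428571 − (-0.239392)·6.714286 = 5.035920
ŷ(6) = a + b·6 = 5.035920 + (-0.239392)·6 = 3.599566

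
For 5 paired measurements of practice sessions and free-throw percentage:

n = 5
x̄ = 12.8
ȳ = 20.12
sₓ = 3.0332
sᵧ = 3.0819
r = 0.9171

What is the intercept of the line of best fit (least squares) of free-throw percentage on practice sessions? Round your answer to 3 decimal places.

b = r · sᵧ/sₓ = 0.9171 · 3.0819/3.0332 = 0.931825
a = ȳ − b·x̄ = 20.12 − 0.931825·12.8 = 8.192645

8.193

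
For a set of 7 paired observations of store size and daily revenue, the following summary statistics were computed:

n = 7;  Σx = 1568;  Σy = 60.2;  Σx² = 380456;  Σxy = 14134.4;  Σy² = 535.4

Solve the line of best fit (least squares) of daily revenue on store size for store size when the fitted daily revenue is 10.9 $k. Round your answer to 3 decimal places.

Sxx = Σx² − (Σx)²/n = 380456 − 351232 = 29224
Sxy = Σxy − (Σx)(Σy)/n = 14134.4 − 13484.8 = 649.6
b = Sxy/Sxx = 649.6/29224 = 0.022228
a = ȳ − b·x̄ = 8.6 − 0.022228·224 = 3.620860
Set a + b·x = 10.9: x = (10.9 − 3.620860) / 0.022228 = 327.471675

327.472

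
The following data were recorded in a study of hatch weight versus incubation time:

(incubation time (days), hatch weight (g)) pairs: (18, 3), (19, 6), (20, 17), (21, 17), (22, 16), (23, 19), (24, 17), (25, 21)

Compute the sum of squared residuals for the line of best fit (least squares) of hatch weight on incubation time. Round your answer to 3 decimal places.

82.071

n = 8, Σx = 172, Σy = 116, Σxy = 2587, Σx² = 3740, Σy² = 1970
Sxx = Σx² − (Σx)²/n = 3740 − 3698 = 42
Sxy = Σxy − (Σx)(Σy)/n = 2587 − 2494 = 93
Syy = Σy² − (Σy)²/n = 1970 − 1682 = 288
b = Sxy/Sxx = 93/42 = 2.214286
SSE = Syy − b·Sxy = 288 − 2.214286·93 = 82.071429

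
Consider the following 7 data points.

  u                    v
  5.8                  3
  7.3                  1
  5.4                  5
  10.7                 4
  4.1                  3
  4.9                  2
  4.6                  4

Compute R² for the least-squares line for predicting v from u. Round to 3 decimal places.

0.001

n = 7, Σx = 42.8, Σy = 22, Σxy = 135, Σx² = 292.56, Σy² = 80
Sxx = Σx² − (Σx)²/n = 292.56 − 261.691429 = 30.868571
Sxy = Σxy − (Σx)(Σy)/n = 135 − 134.514286 = 0.485714
Syy = Σy² − (Σy)²/n = 80 − 69.142857 = 10.857143
R² = Sxy²/(Sxx·Syy) = (0.485714)²/(30.868571·10.857143) = 0.000704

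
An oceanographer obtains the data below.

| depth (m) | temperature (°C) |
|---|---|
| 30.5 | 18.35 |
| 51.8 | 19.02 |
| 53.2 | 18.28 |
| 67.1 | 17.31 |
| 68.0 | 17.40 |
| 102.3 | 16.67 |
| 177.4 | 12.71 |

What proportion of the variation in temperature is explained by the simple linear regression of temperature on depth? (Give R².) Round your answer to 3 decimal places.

0.935

n = 7, Σx = 550.3, Σy = 119.74, Σxy = 8822.203, Σx² = 57506.19, Σy² = 2074.4704
Sxx = Σx² − (Σx)²/n = 57506.19 − 43261.441429 = 14244.748571
Sxy = Σxy − (Σx)(Σy)/n = 8822.203 − 9413.274571 = -591.071571
Syy = Σy² − (Σy)²/n = 2074.4704 − 2048.238229 = 26.232171
R² = Sxy²/(Sxx·Syy) = (-591.071571)²/(14244.748571·26.232171) = 0.934956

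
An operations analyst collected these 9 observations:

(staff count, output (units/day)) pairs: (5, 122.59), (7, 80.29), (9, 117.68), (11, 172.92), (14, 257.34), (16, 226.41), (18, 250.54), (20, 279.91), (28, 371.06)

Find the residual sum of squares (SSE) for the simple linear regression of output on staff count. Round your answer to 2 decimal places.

n = 9, Σx = 128, Σy = 1878.74, Σxy = 31859.14, Σx² = 2236, Σy² = 461515.488
Sxx = Σx² − (Σx)²/n = 2236 − 1820.444444 = 415.555556
Sxy = Σxy − (Σx)(Σy)/n = 31859.14 − 26719.857778 = 5139.282222
Syy = Σy² − (Σy)²/n = 461515.488 − 392184.887511 = 69330.600489
b = Sxy/Sxx = 5139.282222/415.555556 = 12.367257
SSE = Syy − b·Sxy = 69330.600489 − 12.367257·5139.282222 = 5771.778073

5771.78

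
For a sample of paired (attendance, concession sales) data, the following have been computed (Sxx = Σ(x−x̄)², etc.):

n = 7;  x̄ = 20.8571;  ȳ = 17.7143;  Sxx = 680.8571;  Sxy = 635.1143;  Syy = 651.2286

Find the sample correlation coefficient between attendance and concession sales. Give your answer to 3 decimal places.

0.954

r = Sxy/√(Sxx·Syy) = 635.1143/√(443393.616033) = 635.1143/665.878079 = 0.953800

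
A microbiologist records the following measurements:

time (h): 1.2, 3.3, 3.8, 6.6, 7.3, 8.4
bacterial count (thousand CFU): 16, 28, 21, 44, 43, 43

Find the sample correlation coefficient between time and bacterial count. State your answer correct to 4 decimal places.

n = 6, Σx = 30.6, Σy = 195, Σxy = 1156.9, Σx² = 194.18, Σy² = 7115
Sxx = Σx² − (Σx)²/n = 194.18 − 156.06 = 38.12
Sxy = Σxy − (Σx)(Σy)/n = 1156.9 − 994.5 = 162.4
Syy = Σy² − (Σy)²/n = 7115 − 6337.5 = 777.5
r = Sxy/√(Sxx·Syy) = 162.4/√(29638.3) = 162.4/172.157776 = 0.943321

0.9433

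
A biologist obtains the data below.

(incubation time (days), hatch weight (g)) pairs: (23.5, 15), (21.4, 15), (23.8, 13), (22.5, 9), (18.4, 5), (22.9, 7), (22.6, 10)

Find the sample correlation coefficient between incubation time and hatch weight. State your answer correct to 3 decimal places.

n = 7, Σx = 155.1, Σy = 74, Σxy = 1663.7, Σx² = 3456.63, Σy² = 874
Sxx = Σx² − (Σx)²/n = 3456.63 − 3436.572857 = 20.057143
Sxy = Σxy − (Σx)(Σy)/n = 1663.7 − 1639.628571 = 24.071429
Syy = Σy² − (Σy)²/n = 874 − 782.285714 = 91.714286
r = Sxy/√(Sxx·Syy) = 24.071429/√(1839.526531) = 24.071429/42.889702 = 0.561240

0.561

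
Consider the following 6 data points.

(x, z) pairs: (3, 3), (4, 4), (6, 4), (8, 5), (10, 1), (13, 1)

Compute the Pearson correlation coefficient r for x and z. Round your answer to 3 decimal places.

-0.633

n = 6, Σx = 44, Σy = 18, Σxy = 112, Σx² = 394, Σy² = 68
Sxx = Σx² − (Σx)²/n = 394 − 322.666667 = 71.333333
Sxy = Σxy − (Σx)(Σy)/n = 112 − 132 = -20
Syy = Σy² − (Σy)²/n = 68 − 54 = 14
r = Sxy/√(Sxx·Syy) = -20/√(998.666667) = -20/31.601688 = -0.632878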